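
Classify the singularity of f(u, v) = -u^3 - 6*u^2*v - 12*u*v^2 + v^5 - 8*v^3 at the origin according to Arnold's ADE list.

E8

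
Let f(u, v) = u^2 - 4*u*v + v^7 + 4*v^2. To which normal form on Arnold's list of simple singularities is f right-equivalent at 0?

A_{6}

The Hessian of f at 0 is [[2, -4], [-4, 8]] with rank 1, so corank 1. A Groebner basis of the Jacobian ideal J(f) in C{u,v} is {v^6, u - 2*v}; counting standard monomials gives mu = 6. Corank 1: A-series; mu = 6 gives A_6.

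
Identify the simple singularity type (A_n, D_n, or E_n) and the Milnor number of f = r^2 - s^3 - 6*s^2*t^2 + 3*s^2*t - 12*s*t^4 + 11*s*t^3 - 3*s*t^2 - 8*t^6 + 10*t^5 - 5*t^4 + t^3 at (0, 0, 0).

Type E_7, Milnor number mu = 7.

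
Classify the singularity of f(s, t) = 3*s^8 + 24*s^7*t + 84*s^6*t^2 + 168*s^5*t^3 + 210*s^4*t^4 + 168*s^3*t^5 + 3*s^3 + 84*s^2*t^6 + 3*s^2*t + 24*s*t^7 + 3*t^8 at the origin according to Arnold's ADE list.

D_{9}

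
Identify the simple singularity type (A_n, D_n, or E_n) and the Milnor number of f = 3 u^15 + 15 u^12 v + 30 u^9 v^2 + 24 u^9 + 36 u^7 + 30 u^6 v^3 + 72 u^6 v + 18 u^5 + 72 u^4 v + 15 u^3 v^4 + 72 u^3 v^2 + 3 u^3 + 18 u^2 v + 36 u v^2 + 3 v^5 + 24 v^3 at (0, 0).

The Hessian of f at 0 has rank 0. Corank 2; j^3 = 3*(u + 2*v)^3 is a perfect cube, so E-series; the 5-jet and mu = 8 give E_8.

Type E8, Milnor number mu = 8.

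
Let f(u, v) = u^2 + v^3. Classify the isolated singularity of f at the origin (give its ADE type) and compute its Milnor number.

Type A2, Milnor number mu = 2.

The Hessian of f at 0 has rank 1. Corank 1: A-series; mu = 2 gives A_2.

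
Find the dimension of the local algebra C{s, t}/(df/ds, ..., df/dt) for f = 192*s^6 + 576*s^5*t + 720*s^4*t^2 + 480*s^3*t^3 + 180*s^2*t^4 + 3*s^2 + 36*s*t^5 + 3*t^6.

5

The Hessian of f at 0 has rank 1. Corank 1: A-series; mu = 5 gives A_5.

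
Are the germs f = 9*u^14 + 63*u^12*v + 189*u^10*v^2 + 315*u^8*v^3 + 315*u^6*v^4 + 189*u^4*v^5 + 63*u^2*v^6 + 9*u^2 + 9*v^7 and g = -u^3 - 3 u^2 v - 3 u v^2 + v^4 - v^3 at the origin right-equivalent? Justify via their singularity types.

No.

The Hessian of f at 0 has rank 1. Corank 1: A-series; mu = 6 gives A_6. The Hessian of g at 0 has rank 0. Corank 2; j^3 = -(u + v)^3 is a perfect cube, so E-series; the 4-jet and mu = 6 give E_6. f is A_6 but g is E_6, hence not right-equivalent.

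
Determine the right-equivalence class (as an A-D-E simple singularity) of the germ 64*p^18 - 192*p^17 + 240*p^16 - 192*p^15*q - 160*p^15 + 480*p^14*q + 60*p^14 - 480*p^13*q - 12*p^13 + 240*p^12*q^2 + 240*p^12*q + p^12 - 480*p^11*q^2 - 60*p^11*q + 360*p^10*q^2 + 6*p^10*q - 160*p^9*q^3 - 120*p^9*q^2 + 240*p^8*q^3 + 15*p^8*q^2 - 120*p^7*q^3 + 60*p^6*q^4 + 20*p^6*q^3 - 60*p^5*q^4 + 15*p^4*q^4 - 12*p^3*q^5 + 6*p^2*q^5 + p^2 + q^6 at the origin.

A5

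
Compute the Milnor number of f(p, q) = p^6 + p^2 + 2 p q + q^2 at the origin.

The Hessian of f at 0 has rank 1. Corank 1: A-series; mu = 5 gives A_5.

5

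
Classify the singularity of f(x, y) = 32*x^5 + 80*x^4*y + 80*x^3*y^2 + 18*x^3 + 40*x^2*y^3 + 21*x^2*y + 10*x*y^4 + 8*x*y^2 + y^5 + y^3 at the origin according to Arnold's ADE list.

D_{6}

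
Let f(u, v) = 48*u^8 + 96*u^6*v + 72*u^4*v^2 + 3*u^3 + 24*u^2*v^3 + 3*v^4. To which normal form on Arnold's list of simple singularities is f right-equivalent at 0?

The Hessian of f at 0 has rank 0. Corank 2; j^3 = 3*u^3 is a perfect cube, so E-series; the 4-jet and mu = 6 give E_6.

E_{6}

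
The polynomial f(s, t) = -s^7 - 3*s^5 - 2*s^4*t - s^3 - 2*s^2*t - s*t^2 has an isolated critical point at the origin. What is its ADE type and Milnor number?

Type D6, Milnor number mu = 6.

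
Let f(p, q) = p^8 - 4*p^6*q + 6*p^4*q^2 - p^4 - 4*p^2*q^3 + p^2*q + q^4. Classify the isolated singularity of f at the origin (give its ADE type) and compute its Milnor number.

Type D_{5}, Milnor number mu = 5.

The Hessian of f at 0 has rank 0. Corank 2; j^3 = p^2*q has shape L^2 M (L != M), so D-series; mu = 5 gives D_5.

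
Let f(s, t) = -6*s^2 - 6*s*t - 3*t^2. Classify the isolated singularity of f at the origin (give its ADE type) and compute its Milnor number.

Type A_{1}, Milnor number mu = 1.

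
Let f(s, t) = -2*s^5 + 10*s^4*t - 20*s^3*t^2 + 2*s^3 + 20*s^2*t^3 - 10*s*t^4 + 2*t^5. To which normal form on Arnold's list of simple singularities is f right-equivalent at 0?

The Hessian of f at 0 has rank 0. Corank 2; j^3 = 2*s^3 is a perfect cube, so E-series; the 5-jet and mu = 8 give E_8.

E8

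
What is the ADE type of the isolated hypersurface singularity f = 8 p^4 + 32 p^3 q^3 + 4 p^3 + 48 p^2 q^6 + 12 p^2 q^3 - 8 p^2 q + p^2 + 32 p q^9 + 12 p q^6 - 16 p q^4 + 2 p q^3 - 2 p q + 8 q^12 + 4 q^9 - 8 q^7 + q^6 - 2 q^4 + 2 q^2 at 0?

A_1

The Hessian of f at 0 is [[2, -2], [-2, 4]] with rank 2, so corank 0. A Groebner basis of the Jacobian ideal J(f) in C{p,q} is {p, q}; counting standard monomials gives mu = 1. Corank 0: nondegenerate Morse point, so A_1.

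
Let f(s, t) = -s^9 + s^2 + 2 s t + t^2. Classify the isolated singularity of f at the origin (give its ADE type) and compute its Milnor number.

The Hessian of f at 0 has rank 1. Corank 1: A-series; mu = 8 gives A_8.

Type A_{8}, Milnor number mu = 8.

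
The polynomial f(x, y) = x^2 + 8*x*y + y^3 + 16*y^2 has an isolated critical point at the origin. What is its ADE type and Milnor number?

Type A_2, Milnor number mu = 2.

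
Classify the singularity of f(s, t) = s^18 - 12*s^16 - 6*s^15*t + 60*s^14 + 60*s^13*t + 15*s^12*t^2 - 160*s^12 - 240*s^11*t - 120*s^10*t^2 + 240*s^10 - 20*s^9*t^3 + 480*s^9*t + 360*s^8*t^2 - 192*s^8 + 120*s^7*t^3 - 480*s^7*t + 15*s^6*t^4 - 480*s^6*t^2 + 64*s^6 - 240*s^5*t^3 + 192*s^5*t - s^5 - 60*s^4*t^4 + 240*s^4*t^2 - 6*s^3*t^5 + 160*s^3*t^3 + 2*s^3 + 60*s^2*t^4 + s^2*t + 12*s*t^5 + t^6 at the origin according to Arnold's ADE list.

The Hessian of f at 0 has rank 0. Corank 2; j^3 = s^2*(2*s + t) has shape L^2 M (L != M), so D-series; mu = 7 gives D_7.

D7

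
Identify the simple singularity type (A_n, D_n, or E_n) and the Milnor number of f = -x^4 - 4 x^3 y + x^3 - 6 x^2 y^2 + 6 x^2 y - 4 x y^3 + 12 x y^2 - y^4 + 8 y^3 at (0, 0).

Type E6, Milnor number mu = 6.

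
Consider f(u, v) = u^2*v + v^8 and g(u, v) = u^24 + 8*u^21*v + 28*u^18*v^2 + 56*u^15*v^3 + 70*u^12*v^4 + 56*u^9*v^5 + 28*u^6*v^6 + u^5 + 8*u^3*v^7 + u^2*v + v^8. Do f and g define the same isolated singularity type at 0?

The Hessian of f at 0 has rank 0. Corank 2; j^3 = u^2*v has shape L^2 M (L != M), so D-series; mu = 9 gives D_9. The Hessian of g at 0 has rank 0. Corank 2; j^3 = u^2*v has shape L^2 M (L != M), so D-series; mu = 9 gives D_9. Both have type D_9, hence right-equivalent.

Yes.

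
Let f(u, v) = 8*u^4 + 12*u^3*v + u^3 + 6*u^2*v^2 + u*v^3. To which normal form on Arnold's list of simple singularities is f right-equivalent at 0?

The Hessian of f at 0 has rank 0. Corank 2; j^3 = u^3 is a perfect cube, so E-series; the 4-jet and mu = 7 give E_7.

E7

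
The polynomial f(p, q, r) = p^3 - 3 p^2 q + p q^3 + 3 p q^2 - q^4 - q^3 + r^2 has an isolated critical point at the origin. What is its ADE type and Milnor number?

Type E7, Milnor number mu = 7.

The Hessian of f at 0 has rank 1. Corank 2; j^3 = (p - q)^3 is a perfect cube, so E-series; the 4-jet and mu = 7 give E_7.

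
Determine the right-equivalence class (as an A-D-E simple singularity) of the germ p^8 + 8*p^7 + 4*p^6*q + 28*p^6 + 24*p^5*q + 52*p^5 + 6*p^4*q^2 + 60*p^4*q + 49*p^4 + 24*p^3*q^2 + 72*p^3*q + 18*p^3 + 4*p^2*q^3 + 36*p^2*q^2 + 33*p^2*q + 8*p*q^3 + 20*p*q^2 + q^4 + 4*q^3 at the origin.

The Hessian of f at 0 has rank 0. Corank 2; j^3 = (2*p + q)*(3*p + 2*q)^2 has shape L^2 M (L != M), so D-series; mu = 5 gives D_5.

D_5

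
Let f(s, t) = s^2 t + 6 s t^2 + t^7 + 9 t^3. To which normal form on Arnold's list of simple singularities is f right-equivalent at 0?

D_{8}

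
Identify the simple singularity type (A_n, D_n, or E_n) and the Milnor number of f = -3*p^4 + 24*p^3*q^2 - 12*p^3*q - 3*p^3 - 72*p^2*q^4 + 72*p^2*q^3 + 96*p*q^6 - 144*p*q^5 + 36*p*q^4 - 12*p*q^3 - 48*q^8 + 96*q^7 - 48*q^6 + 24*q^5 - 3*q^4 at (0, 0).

The Hessian of f at 0 has rank 0. Corank 2; j^3 = -3*p^3 is a perfect cube, so E-series; the 4-jet and mu = 6 give E_6.

Type E_6, Milnor number mu = 6.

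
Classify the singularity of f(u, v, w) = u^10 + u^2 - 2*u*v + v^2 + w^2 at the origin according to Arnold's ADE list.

A_9

The Hessian of f at 0 is [[2, -2, 0], [-2, 2, 0], [0, 0, 2]] with rank 2, so corank 1. A Groebner basis of the Jacobian ideal J(f) in C{u,v,w} is {v^9, u - v, w}; counting standard monomials gives mu = 9. Corank 1: A-series; mu = 9 gives A_9.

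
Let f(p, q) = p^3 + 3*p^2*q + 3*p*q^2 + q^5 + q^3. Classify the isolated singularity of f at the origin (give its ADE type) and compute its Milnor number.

Type E8, Milnor number mu = 8.

The Hessian of f at 0 is [[0, 0], [0, 0]] with rank 0, so corank 2. A Groebner basis of the Jacobian ideal J(f) in C{p,q} is {q^4, p^2 + 2*p*q + q^2}; counting standard monomials gives mu = 8. Corank 2; j^3 = (p + q)^3 is a perfect cube, so E-series; the 5-jet and mu = 8 give E_8.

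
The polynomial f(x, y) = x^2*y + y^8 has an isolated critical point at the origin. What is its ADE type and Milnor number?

The Hessian of f at 0 has rank 0. Corank 2; j^3 = x^2*y has shape L^2 M (L != M), so D-series; mu = 9 gives D_9.

Type D_{9}, Milnor number mu = 9.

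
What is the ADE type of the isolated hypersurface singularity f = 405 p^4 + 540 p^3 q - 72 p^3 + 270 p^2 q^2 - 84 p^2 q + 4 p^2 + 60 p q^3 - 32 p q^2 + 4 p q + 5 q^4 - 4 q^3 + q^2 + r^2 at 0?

A3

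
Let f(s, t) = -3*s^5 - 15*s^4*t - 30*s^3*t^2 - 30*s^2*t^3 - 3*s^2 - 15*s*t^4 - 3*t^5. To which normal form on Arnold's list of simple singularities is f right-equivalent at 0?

A4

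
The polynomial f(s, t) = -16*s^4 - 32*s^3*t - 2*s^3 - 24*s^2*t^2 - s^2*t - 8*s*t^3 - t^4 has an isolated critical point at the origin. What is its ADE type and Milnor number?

The Hessian of f at 0 is [[0, 0], [0, 0]] with rank 0, so corank 2. A Groebner basis of the Jacobian ideal J(f) in C{s,t} is {s*t^2, -s*t/8 + t^3, s^2 + s*t/2}; counting standard monomials gives mu = 5. Corank 2; j^3 = -s^2*(2*s + t) has shape L^2 M (L != M), so D-series; mu = 5 gives D_5.

Type D5, Milnor number mu = 5.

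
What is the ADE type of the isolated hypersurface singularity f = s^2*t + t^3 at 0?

D_{4}

The Hessian of f at 0 has rank 0. Corank 2; j^3 = t*(s^2 + t^2) splits into three distinct lines over C (the quadratic factor has nonzero discriminant), so D_4.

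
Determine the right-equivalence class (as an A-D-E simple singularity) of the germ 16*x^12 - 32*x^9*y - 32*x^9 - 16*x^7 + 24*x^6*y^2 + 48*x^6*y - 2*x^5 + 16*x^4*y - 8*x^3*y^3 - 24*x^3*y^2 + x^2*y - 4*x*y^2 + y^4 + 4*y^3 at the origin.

D_{5}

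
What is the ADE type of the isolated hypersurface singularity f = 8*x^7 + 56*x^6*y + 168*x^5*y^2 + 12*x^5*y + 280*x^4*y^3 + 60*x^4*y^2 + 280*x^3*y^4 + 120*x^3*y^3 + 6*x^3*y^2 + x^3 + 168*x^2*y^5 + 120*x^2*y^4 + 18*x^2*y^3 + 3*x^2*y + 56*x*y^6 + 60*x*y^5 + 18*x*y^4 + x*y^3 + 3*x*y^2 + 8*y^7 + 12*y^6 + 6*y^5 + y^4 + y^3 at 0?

The Hessian of f at 0 has rank 0. Corank 2; j^3 = (x + y)^3 is a perfect cube, so E-series; the 4-jet and mu = 7 give E_7.

E7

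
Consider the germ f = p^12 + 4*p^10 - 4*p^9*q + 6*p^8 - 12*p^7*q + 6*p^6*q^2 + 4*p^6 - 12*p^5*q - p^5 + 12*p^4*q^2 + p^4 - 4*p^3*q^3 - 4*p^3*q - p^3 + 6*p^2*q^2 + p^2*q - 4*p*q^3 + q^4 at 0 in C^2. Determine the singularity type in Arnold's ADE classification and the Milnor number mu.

Type D_5, Milnor number mu = 5.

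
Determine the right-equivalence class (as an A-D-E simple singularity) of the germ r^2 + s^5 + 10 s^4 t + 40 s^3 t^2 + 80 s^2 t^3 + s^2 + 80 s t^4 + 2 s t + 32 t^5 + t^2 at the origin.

The Hessian of f at 0 is [[2, 2, 0], [2, 2, 0], [0, 0, 2]] with rank 2, so corank 1. A Groebner basis of the Jacobian ideal J(f) in C{s,t,r} is {t^4, s + t, r}; counting standard monomials gives mu = 4. Corank 1: A-series; mu = 4 gives A_4.

A4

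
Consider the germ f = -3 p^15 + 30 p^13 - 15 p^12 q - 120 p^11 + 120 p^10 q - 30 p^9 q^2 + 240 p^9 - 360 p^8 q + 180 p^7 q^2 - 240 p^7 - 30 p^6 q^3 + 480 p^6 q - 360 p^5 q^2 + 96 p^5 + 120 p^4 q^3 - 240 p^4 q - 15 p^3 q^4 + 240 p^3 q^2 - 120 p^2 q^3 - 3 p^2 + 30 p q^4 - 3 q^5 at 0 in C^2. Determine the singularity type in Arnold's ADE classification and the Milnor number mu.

Type A4, Milnor number mu = 4.

The Hessian of f at 0 has rank 1. Corank 1: A-series; mu = 4 gives A_4.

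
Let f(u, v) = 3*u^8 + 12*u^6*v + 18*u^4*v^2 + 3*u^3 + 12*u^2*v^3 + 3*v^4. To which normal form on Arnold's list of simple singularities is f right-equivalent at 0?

E_{6}

The Hessian of f at 0 is [[0, 0], [0, 0]] with rank 0, so corank 2. A Groebner basis of the Jacobian ideal J(f) in C{u,v} is {v^3, u^2}; counting standard monomials gives mu = 6. Corank 2; j^3 = 3*u^3 is a perfect cube, so E-series; the 4-jet and mu = 6 give E_6.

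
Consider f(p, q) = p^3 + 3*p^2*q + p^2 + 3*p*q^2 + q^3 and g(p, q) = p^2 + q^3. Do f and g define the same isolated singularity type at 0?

Yes.

The Hessian of f at 0 is [[2, 0], [0, 0]] with rank 1, so corank 1. A Groebner basis of the Jacobian ideal J(f) in C{p,q} is {q^2, p}; counting standard monomials gives mu = 2. Corank 1: A-series; mu = 2 gives A_2. The Hessian of g at 0 is [[2, 0], [0, 0]] with rank 1, so corank 1. A Groebner basis of the Jacobian ideal J(g) in C{p,q} is {q^2, p}; counting standard monomials gives mu = 2. Corank 1: A-series; mu = 2 gives A_2. Both have type A_2, hence right-equivalent.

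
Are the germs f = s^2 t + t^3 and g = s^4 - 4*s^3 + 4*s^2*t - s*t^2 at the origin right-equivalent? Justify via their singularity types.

The Hessian of f at 0 has rank 0. Corank 2; j^3 = t*(s^2 + t^2) splits into three distinct lines over C (the quadratic factor has nonzero discriminant), so D_4. The Hessian of g at 0 has rank 0. Corank 2; j^3 = -s*(2*s - t)^2 has shape L^2 M (L != M), so D-series; mu = 5 gives D_5. f is D_4 but g is D_5, hence not right-equivalent.

No.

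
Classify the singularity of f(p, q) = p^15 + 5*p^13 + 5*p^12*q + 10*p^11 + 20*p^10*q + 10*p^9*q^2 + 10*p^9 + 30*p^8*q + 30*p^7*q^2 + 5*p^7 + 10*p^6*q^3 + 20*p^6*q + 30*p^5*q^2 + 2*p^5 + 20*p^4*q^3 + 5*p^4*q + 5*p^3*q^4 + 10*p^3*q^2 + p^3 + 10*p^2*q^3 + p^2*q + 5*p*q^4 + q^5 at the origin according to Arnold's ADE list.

D_6

The Hessian of f at 0 is [[0, 0], [0, 0]] with rank 0, so corank 2. A Groebner basis of the Jacobian ideal J(f) in C{p,q} is {-p*q/5 + q^4, p*q^2, p^2 + p*q}; counting standard monomials gives mu = 6. Corank 2; j^3 = p^2*(p + q) has shape L^2 M (L != M), so D-series; mu = 6 gives D_6.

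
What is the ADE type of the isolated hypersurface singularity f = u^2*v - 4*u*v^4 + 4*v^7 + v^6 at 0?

The Hessian of f at 0 has rank 0. Corank 2; j^3 = u^2*v has shape L^2 M (L != M), so D-series; mu = 7 gives D_7.

D_7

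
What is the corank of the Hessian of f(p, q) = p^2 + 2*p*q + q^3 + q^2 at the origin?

1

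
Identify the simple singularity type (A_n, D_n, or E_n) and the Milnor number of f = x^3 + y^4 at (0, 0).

The Hessian of f at 0 has rank 0. Corank 2; j^3 = x^3 is a perfect cube, so E-series; the 4-jet and mu = 6 give E_6.

Type E6, Milnor number mu = 6.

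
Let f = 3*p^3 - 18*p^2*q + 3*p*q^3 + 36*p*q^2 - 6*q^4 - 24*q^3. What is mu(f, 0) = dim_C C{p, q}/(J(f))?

7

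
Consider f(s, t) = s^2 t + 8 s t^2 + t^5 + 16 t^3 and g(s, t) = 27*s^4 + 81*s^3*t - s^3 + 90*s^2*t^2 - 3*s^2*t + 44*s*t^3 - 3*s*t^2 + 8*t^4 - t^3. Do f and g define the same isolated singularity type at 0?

The Hessian of f at 0 is [[0, 0], [0, 0]] with rank 0, so corank 2. A Groebner basis of the Jacobian ideal J(f) in C{s,t} is {s^2/5 + t^4 - 16*t^2/5, s^3 + 64*t^3, s*t + 4*t^2}; counting standard monomials gives mu = 6. Corank 2; j^3 = t*(s + 4*t)^2 has shape L^2 M (L != M), so D-series; mu = 6 gives D_6. The Hessian of g at 0 is [[0, 0], [0, 0]] with rank 0, so corank 2. A Groebner basis of the Jacobian ideal J(g) in C{s,t} is {s^2/3 + 2*s*t/3 + t^4 + t^3/9 + t^2/3, s^3 - 5*s^2/3 - 10*s*t/3 + 4*t^3/9 - 5*t^2/3, s^2*t + 11*s^2/9 + 22*s*t/9 - 16*t^3/27 + 11*t^2/9, -2*s^2/3 + s*t^2 - 4*s*t/3 + 7*t^3/9 - 2*t^2/3}; counting standard monomials gives mu = 7. Corank 2; j^3 = -(s + t)^3 is a perfect cube, so E-series; the 4-jet and mu = 7 give E_7. f is D_6 but g is E_7, hence not right-equivalent.

No.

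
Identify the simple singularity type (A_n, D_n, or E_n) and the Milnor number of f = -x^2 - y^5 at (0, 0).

Type A4, Milnor number mu = 4.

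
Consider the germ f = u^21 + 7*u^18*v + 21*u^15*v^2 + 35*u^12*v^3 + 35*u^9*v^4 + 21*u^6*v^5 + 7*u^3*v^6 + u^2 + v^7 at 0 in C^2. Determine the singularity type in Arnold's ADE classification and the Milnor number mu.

Type A6, Milnor number mu = 6.

The Hessian of f at 0 has rank 1. Corank 1: A-series; mu = 6 gives A_6.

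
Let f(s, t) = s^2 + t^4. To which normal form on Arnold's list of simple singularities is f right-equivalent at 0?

A_{3}

The Hessian of f at 0 has rank 1. Corank 1: A-series; mu = 3 gives A_3.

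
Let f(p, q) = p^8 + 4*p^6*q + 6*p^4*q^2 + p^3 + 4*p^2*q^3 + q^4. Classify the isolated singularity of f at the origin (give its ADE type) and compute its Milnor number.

Type E_{6}, Milnor number mu = 6.

The Hessian of f at 0 is [[0, 0], [0, 0]] with rank 0, so corank 2. A Groebner basis of the Jacobian ideal J(f) in C{p,q} is {q^3, p^2}; counting standard monomials gives mu = 6. Corank 2; j^3 = p^3 is a perfect cube, so E-series; the 4-jet and mu = 6 give E_6.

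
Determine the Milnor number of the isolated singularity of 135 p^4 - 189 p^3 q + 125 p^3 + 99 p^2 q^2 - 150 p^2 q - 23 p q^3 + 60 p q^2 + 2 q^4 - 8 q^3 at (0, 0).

The Hessian of f at 0 has rank 0. Corank 2; j^3 = (5*p - 2*q)^3 is a perfect cube, so E-series; the 4-jet and mu = 7 give E_7.

7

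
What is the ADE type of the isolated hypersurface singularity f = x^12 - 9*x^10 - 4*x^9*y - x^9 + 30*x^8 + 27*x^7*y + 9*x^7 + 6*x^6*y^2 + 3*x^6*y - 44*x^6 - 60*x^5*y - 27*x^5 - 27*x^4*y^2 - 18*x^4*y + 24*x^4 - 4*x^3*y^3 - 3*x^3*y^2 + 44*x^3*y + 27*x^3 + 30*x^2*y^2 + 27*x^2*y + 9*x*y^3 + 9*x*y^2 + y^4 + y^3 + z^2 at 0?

E_7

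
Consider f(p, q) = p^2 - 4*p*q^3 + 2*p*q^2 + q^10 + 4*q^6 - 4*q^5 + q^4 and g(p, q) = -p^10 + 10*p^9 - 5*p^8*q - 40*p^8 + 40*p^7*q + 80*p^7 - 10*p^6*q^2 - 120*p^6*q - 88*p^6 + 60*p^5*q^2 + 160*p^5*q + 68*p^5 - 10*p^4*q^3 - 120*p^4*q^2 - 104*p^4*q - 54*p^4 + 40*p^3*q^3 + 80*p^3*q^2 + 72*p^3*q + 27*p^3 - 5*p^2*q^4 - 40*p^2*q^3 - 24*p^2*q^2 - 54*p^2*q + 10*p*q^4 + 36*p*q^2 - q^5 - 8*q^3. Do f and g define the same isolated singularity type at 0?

The Hessian of f at 0 is [[2, 0], [0, 0]] with rank 1, so corank 1. A Groebner basis of the Jacobian ideal J(f) in C{p,q} is {p^4 + p^3/12 - p^2*q/8 - 5*p^2/48 - 7*p*q^2/48 - p*q/48 - p/96 - q^2/96, p^3*q + p^3/2 - p^2*q/2 - 3*p^2/8 - p*q^2/2 - p*q/16 - p/32 - q^2/32, p^3/3 + p^2*q^2 + p^2*q/2 + p^2/3 + 5*p*q^2/12 + p*q/24 + p/48 + q^2/48, -p/2 + q^3 - q^2/2}; counting standard monomials gives mu = 9. Corank 1: A-series; mu = 9 gives A_9. The Hessian of g at 0 is [[0, 0], [0, 0]] with rank 0, so corank 2. A Groebner basis of the Jacobian ideal J(g) in C{p,q} is {729*p^2/128 + p*q^3 - 27*p*q^2/8 - 243*p*q/32 + 9*q^3/4 + 81*q^2/32, 729*p^2/80 - 27*p*q^2/5 - 243*p*q/20 + q^4 + 18*q^3/5 + 81*q^2/20, p^3 - 9*p^2/20 - 16*p*q^2/15 + 3*p*q/5 + 56*q^3/135 - q^2/5, p^2*q - 9*p^2/40 - 6*p*q^2/5 + 3*p*q/10 + 16*q^3/45 - q^2/10}; counting standard monomials gives mu = 8. Corank 2; j^3 = (3*p - 2*q)^3 is a perfect cube, so E-series; the 5-jet and mu = 8 give E_8. f is A_9 but g is E_8, hence not right-equivalent.

No.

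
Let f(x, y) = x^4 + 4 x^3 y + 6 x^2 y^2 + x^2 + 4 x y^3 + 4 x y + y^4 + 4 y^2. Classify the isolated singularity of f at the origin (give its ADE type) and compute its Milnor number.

Type A3, Milnor number mu = 3.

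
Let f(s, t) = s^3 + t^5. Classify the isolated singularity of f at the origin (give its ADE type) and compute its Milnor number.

Type E_8, Milnor number mu = 8.

The Hessian of f at 0 has rank 0. Corank 2; j^3 = s^3 is a perfect cube, so E-series; the 5-jet and mu = 8 give E_8.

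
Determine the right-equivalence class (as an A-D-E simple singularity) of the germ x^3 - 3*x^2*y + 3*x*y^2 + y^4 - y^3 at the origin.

E_6

The Hessian of f at 0 has rank 0. Corank 2; j^3 = (x - y)^3 is a perfect cube, so E-series; the 4-jet and mu = 6 give E_6.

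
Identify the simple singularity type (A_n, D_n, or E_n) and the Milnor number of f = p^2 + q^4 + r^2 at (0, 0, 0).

The Hessian of f at 0 has rank 2. Corank 1: A-series; mu = 3 gives A_3.

Type A3, Milnor number mu = 3.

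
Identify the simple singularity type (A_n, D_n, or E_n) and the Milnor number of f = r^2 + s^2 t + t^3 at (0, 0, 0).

Type D_4, Milnor number mu = 4.

The Hessian of f at 0 has rank 1. Corank 2; j^3 = t*(s^2 + t^2) splits into three distinct lines over C (the quadratic factor has nonzero discriminant), so D_4.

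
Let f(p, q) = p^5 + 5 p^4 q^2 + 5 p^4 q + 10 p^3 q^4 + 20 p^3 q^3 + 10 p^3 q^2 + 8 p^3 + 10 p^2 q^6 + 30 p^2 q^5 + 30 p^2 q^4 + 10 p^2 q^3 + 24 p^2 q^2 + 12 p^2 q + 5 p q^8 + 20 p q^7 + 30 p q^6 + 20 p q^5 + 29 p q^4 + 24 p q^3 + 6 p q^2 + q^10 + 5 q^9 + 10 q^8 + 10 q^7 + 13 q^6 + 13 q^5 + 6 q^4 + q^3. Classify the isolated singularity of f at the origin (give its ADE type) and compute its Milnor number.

Type E8, Milnor number mu = 8.

The Hessian of f at 0 has rank 0. Corank 2; j^3 = (2*p + q)^3 is a perfect cube, so E-series; the 5-jet and mu = 8 give E_8.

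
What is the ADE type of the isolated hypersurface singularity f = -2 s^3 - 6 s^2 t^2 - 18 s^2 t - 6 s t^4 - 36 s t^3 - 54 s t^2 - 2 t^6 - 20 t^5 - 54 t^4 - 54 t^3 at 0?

E_{8}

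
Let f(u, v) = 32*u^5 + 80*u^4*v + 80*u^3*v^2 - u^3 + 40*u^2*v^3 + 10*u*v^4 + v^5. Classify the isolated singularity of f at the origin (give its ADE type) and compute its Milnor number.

The Hessian of f at 0 has rank 0. Corank 2; j^3 = -u^3 is a perfect cube, so E-series; the 5-jet and mu = 8 give E_8.

Type E8, Milnor number mu = 8.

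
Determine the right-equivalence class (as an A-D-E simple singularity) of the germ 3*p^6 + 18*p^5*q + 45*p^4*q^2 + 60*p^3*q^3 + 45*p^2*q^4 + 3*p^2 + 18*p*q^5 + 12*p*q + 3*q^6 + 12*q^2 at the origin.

The Hessian of f at 0 has rank 1. Corank 1: A-series; mu = 5 gives A_5.

A5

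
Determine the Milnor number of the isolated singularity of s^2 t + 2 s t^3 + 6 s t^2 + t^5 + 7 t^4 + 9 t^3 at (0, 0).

The Hessian of f at 0 is [[0, 0], [0, 0]] with rank 0, so corank 2. A Groebner basis of the Jacobian ideal J(f) in C{s,t} is {s*t^2 - 3*s*t - 9*t^2, s*t + t^3 + 3*t^2, s^2 + 2*s*t - 3*t^2}; counting standard monomials gives mu = 5. Corank 2; j^3 = t*(s + 3*t)^2 has shape L^2 M (L != M), so D-series; mu = 5 gives D_5.

5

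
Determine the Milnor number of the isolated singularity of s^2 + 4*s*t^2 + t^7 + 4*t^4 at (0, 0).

6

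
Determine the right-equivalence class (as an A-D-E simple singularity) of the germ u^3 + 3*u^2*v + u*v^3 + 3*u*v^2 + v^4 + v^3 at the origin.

E_7

The Hessian of f at 0 has rank 0. Corank 2; j^3 = (u + v)^3 is a perfect cube, so E-series; the 4-jet and mu = 7 give E_7.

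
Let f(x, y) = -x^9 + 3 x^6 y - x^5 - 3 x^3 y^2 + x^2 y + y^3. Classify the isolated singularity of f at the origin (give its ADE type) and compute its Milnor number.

Type D_{4}, Milnor number mu = 4.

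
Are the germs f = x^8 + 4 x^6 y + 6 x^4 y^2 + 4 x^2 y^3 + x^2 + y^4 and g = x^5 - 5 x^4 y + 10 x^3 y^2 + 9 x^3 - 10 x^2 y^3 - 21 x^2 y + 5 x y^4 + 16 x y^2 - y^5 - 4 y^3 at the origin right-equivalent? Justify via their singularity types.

No.

The Hessian of f at 0 has rank 1. Corank 1: A-series; mu = 3 gives A_3. The Hessian of g at 0 has rank 0. Corank 2; j^3 = (x - y)*(3*x - 2*y)^2 has shape L^2 M (L != M), so D-series; mu = 6 gives D_6. f is A_3 but g is D_6, hence not right-equivalent.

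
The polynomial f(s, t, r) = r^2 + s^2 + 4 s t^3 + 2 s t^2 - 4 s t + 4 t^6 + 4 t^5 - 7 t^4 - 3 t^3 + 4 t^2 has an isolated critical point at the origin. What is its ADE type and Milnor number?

The Hessian of f at 0 has rank 2. Corank 1: A-series; mu = 2 gives A_2.

Type A2, Milnor number mu = 2.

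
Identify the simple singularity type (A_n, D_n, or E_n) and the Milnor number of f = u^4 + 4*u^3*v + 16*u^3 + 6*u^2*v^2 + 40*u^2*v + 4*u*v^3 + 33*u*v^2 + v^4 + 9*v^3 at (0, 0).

Type D_{5}, Milnor number mu = 5.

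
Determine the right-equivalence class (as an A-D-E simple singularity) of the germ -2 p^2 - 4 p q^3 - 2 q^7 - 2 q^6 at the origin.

A_6

The Hessian of f at 0 is [[-4, 0], [0, 0]] with rank 1, so corank 1. A Groebner basis of the Jacobian ideal J(f) in C{p,q} is {p + q^3, p^2}; counting standard monomials gives mu = 6. Corank 1: A-series; mu = 6 gives A_6.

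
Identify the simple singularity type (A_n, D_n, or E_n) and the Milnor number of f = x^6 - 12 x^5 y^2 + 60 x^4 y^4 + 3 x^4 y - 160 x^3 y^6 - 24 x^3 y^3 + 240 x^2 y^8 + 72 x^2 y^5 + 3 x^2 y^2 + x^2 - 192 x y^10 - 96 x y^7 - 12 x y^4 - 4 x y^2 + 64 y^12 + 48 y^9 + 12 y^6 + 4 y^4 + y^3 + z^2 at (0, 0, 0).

The Hessian of f at 0 is [[2, 0, 0], [0, 0, 0], [0, 0, 2]] with rank 2, so corank 1. A Groebner basis of the Jacobian ideal J(f) in C{x,y,z} is {y^2, x, z}; counting standard monomials gives mu = 2. Corank 1: A-series; mu = 2 gives A_2.

Type A_{2}, Milnor number mu = 2.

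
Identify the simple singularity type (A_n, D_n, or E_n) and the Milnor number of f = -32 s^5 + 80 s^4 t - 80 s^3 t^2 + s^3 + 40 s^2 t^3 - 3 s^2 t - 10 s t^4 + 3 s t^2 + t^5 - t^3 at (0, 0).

The Hessian of f at 0 is [[0, 0], [0, 0]] with rank 0, so corank 2. A Groebner basis of the Jacobian ideal J(f) in C{s,t} is {t^5, s*t^3 - 7*t^4/8, s^2 - 2*s*t + t^2}; counting standard monomials gives mu = 8. Corank 2; j^3 = (s - t)^3 is a perfect cube, so E-series; the 5-jet and mu = 8 give E_8.

Type E_8, Milnor number mu = 8.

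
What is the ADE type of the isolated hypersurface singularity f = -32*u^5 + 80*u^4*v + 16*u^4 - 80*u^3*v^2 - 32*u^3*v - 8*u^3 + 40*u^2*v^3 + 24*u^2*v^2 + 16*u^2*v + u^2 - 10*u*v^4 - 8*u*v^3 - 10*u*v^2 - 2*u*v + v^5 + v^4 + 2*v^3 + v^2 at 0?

A4

The Hessian of f at 0 is [[2, -2], [-2, 2]] with rank 1, so corank 1. A Groebner basis of the Jacobian ideal J(f) in C{u,v} is {-u/4 + v^3 + v^2/4 + v/4, u^2 - u/2 - v^2/2 + v/2, u*v - u/4 - 3*v^2/4 + v/4}; counting standard monomials gives mu = 4. Corank 1: A-series; mu = 4 gives A_4.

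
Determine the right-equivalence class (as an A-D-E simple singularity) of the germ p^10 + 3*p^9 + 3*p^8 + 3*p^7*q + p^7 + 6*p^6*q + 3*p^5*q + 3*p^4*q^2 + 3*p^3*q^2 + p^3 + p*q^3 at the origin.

The Hessian of f at 0 has rank 0. Corank 2; j^3 = p^3 is a perfect cube, so E-series; the 4-jet and mu = 7 give E_7.

E7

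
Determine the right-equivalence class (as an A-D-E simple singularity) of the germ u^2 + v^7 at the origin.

The Hessian of f at 0 is [[2, 0], [0, 0]] with rank 1, so corank 1. A Groebner basis of the Jacobian ideal J(f) in C{u,v} is {v^6, u}; counting standard monomials gives mu = 6. Corank 1: A-series; mu = 6 gives A_6.

A6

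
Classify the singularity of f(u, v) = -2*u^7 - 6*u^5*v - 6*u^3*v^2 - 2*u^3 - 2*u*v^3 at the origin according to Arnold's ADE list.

The Hessian of f at 0 is [[0, 0], [0, 0]] with rank 0, so corank 2. A Groebner basis of the Jacobian ideal J(f) in C{u,v} is {u^3, u*v^2, 3*u^2 + v^3}; counting standard monomials gives mu = 7. Corank 2; j^3 = -2*u^3 is a perfect cube, so E-series; the 4-jet and mu = 7 give E_7.

E_7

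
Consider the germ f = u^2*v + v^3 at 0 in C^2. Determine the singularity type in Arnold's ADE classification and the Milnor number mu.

Type D_{4}, Milnor number mu = 4.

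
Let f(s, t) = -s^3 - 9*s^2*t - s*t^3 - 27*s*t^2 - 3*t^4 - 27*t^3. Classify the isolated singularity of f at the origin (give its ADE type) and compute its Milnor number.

Type E7, Milnor number mu = 7.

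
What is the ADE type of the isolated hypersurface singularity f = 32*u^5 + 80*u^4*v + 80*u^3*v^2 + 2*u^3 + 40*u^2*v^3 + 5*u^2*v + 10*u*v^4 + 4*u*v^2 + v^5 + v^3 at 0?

D_{6}

The Hessian of f at 0 is [[0, 0], [0, 0]] with rank 0, so corank 2. A Groebner basis of the Jacobian ideal J(f) in C{u,v} is {u*v/10 + v^4 + v^2/10, u*v^2 + v^3, u^2 + 3*u*v/2 + v^2/2}; counting standard monomials gives mu = 6. Corank 2; j^3 = (u + v)^2*(2*u + v) has shape L^2 M (L != M), so D-series; mu = 6 gives D_6.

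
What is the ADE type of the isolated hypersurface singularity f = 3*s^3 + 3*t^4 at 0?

E6

The Hessian of f at 0 has rank 0. Corank 2; j^3 = 3*s^3 is a perfect cube, so E-series; the 4-jet and mu = 6 give E_6.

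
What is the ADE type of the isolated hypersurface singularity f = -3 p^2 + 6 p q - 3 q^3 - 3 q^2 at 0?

A_2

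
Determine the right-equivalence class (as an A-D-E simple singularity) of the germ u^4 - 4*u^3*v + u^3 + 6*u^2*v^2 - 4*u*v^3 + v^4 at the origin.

E6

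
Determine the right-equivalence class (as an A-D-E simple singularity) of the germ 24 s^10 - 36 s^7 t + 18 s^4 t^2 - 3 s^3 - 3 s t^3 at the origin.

E_{7}

The Hessian of f at 0 has rank 0. Corank 2; j^3 = -3*s^3 is a perfect cube, so E-series; the 4-jet and mu = 7 give E_7.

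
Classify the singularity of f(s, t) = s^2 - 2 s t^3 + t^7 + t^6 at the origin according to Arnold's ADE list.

A_{6}

The Hessian of f at 0 is [[2, 0], [0, 0]] with rank 1, so corank 1. A Groebner basis of the Jacobian ideal J(f) in C{s,t} is {-s + t^3, s^2}; counting standard monomials gives mu = 6. Corank 1: A-series; mu = 6 gives A_6.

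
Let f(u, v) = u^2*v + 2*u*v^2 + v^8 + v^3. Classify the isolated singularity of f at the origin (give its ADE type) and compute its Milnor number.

The Hessian of f at 0 is [[0, 0], [0, 0]] with rank 0, so corank 2. A Groebner basis of the Jacobian ideal J(f) in C{u,v} is {u^2/8 + v^7 - v^2/8, u^3 + v^3, u*v + v^2}; counting standard monomials gives mu = 9. Corank 2; j^3 = v*(u + v)^2 has shape L^2 M (L != M), so D-series; mu = 9 gives D_9.

Type D_9, Milnor number mu = 9.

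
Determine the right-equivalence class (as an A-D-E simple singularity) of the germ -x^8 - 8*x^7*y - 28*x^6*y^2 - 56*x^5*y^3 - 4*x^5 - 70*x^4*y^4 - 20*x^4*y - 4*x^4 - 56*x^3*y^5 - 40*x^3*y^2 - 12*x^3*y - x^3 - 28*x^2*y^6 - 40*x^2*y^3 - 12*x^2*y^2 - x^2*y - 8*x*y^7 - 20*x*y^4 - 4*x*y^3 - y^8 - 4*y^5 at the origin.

The Hessian of f at 0 has rank 0. Corank 2; j^3 = -x^2*(x + y) has shape L^2 M (L != M), so D-series; mu = 9 gives D_9.

D_9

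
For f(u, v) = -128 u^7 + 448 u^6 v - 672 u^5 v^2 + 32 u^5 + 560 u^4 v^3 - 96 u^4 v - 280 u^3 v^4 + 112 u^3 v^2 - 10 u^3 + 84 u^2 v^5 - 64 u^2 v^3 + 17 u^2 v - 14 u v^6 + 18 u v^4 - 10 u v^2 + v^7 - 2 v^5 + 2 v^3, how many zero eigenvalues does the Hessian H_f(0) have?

Hessian at 0 has rank 0.

2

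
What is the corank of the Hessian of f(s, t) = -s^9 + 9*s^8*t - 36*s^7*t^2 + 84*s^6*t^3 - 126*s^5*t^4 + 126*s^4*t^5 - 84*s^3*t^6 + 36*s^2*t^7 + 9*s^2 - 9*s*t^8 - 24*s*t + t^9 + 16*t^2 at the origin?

Hessian at 0 has rank 1.

1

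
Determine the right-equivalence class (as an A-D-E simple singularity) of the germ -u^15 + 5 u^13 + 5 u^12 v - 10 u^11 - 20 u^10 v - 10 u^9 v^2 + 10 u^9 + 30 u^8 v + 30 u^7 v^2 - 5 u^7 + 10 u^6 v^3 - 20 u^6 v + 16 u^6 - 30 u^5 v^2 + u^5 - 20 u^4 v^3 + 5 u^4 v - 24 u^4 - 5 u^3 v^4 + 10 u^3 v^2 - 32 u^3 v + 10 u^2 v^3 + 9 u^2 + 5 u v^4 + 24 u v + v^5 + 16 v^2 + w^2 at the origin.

The Hessian of f at 0 has rank 2. Corank 1: A-series; mu = 4 gives A_4.

A4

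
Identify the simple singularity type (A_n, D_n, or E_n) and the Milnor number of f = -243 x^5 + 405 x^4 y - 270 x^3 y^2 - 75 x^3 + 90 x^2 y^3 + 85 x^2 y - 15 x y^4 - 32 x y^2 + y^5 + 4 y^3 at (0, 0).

Type D_{6}, Milnor number mu = 6.

The Hessian of f at 0 is [[0, 0], [0, 0]] with rank 0, so corank 2. A Groebner basis of the Jacobian ideal J(f) in C{x,y} is {-625*x*y/3 + y^4 + 250*y^2/3, x*y^2 - 2*y^3/5, x^2 - 11*x*y/15 + 2*y^2/15}; counting standard monomials gives mu = 6. Corank 2; j^3 = -(3*x - y)*(5*x - 2*y)^2 has shape L^2 M (L != M), so D-series; mu = 6 gives D_6.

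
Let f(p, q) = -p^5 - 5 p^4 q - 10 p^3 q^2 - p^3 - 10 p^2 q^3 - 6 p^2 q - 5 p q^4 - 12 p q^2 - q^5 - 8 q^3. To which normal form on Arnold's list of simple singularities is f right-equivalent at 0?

E_{8}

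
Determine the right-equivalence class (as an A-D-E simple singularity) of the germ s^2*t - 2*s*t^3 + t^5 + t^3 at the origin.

D_{4}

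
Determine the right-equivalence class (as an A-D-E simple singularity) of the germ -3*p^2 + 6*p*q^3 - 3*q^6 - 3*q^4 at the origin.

The Hessian of f at 0 has rank 1. Corank 1: A-series; mu = 3 gives A_3.

A_{3}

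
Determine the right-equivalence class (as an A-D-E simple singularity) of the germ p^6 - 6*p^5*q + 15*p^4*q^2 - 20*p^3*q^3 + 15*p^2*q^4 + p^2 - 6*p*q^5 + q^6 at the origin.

The Hessian of f at 0 is [[2, 0], [0, 0]] with rank 1, so corank 1. A Groebner basis of the Jacobian ideal J(f) in C{p,q} is {q^5, p}; counting standard monomials gives mu = 5. Corank 1: A-series; mu = 5 gives A_5.

A_{5}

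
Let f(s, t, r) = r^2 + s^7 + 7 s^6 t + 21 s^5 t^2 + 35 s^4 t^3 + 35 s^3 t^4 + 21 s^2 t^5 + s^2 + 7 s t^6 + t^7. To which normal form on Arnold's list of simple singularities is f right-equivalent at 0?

A_{6}

The Hessian of f at 0 has rank 2. Corank 1: A-series; mu = 6 gives A_6.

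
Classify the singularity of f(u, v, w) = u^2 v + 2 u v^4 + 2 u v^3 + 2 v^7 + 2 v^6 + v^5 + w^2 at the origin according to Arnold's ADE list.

The Hessian of f at 0 has rank 1. Corank 2; j^3 = u^2*v has shape L^2 M (L != M), so D-series; mu = 8 gives D_8.

D8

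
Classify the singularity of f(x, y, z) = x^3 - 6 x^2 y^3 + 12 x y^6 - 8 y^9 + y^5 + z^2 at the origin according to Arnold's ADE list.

The Hessian of f at 0 has rank 1. Corank 2; j^3 = x^3 is a perfect cube, so E-series; the 5-jet and mu = 8 give E_8.

E_8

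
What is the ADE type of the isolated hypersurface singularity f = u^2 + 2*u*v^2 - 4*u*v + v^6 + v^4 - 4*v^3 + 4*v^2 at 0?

A_{5}

The Hessian of f at 0 is [[2, -4], [-4, 8]] with rank 1, so corank 1. A Groebner basis of the Jacobian ideal J(f) in C{u,v} is {u^3 + 12*u^2 - 40*u*v - 32*u + 64*v, u^2*v + 4*u^2 - 12*u*v - 8*u + 16*v, u + v^2 - 2*v}; counting standard monomials gives mu = 5. Corank 1: A-series; mu = 5 gives A_5.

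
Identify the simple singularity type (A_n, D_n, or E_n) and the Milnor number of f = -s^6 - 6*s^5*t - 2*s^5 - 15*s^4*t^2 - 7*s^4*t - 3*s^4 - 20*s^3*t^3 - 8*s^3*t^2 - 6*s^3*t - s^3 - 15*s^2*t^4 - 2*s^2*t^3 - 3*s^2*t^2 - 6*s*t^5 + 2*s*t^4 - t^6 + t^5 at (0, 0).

Type E8, Milnor number mu = 8.

The Hessian of f at 0 is [[0, 0], [0, 0]] with rank 0, so corank 2. A Groebner basis of the Jacobian ideal J(f) in C{s,t} is {-s^2/8 + s*t^3 - s*t^2/4, s^2/2 + s*t^2 + t^4, s^3, s^2*t + s^2/4 + s*t^2/2}; counting standard monomials gives mu = 8. Corank 2; j^3 = -s^3 is a perfect cube, so E-series; the 5-jet and mu = 8 give E_8.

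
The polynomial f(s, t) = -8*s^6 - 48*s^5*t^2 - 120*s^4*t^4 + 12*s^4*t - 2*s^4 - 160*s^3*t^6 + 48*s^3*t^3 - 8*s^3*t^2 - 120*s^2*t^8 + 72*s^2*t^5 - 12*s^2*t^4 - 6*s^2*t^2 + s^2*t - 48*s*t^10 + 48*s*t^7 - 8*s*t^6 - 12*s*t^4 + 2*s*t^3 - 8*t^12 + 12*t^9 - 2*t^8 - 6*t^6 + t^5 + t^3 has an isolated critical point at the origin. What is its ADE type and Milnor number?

Type D_4, Milnor number mu = 4.

The Hessian of f at 0 is [[0, 0], [0, 0]] with rank 0, so corank 2. A Groebner basis of the Jacobian ideal J(f) in C{s,t} is {t^3, s^2 + 3*t^2, s*t}; counting standard monomials gives mu = 4. Corank 2; j^3 = t*(s^2 + t^2) splits into three distinct lines over C (the quadratic factor has nonzero discriminant), so D_4.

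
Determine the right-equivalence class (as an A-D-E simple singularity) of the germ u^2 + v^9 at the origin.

A_{8}

The Hessian of f at 0 has rank 1. Corank 1: A-series; mu = 8 gives A_8.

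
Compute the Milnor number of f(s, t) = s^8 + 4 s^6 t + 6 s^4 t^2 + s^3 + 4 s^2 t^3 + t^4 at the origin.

6

The Hessian of f at 0 has rank 0. Corank 2; j^3 = s^3 is a perfect cube, so E-series; the 4-jet and mu = 6 give E_6.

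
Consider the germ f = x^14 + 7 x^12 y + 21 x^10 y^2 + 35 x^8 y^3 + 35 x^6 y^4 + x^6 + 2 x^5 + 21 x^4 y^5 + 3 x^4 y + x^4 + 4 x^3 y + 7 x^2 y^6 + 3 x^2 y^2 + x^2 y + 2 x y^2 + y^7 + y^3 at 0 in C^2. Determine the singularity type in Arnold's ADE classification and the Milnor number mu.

Type D_8, Milnor number mu = 8.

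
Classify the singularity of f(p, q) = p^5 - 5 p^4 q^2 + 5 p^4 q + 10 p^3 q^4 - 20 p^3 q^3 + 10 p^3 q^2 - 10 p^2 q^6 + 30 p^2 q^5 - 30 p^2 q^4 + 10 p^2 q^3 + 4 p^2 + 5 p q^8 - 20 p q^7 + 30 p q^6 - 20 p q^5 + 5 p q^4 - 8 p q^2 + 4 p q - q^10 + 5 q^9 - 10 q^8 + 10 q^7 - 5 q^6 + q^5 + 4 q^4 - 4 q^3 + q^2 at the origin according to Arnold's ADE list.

The Hessian of f at 0 has rank 1. Corank 1: A-series; mu = 4 gives A_4.

A4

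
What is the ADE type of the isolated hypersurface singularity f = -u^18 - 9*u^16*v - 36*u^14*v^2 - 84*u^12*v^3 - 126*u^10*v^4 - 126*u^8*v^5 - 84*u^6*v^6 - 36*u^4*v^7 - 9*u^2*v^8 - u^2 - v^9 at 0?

A_{8}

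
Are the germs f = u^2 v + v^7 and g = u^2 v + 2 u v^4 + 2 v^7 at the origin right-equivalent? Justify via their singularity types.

The Hessian of f at 0 has rank 0. Corank 2; j^3 = u^2*v has shape L^2 M (L != M), so D-series; mu = 8 gives D_8. The Hessian of g at 0 has rank 0. Corank 2; j^3 = u^2*v has shape L^2 M (L != M), so D-series; mu = 8 gives D_8. Both have type D_8, hence right-equivalent.

Yes.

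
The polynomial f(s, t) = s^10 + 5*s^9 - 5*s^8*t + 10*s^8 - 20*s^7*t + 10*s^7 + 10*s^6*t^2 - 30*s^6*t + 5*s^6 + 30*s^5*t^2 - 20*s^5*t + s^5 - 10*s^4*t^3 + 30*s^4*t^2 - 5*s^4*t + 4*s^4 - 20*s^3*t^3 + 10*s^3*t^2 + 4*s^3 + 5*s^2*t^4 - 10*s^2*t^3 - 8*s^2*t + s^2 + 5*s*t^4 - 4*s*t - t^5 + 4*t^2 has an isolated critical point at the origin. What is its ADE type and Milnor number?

The Hessian of f at 0 has rank 1. Corank 1: A-series; mu = 4 gives A_4.

Type A4, Milnor number mu = 4.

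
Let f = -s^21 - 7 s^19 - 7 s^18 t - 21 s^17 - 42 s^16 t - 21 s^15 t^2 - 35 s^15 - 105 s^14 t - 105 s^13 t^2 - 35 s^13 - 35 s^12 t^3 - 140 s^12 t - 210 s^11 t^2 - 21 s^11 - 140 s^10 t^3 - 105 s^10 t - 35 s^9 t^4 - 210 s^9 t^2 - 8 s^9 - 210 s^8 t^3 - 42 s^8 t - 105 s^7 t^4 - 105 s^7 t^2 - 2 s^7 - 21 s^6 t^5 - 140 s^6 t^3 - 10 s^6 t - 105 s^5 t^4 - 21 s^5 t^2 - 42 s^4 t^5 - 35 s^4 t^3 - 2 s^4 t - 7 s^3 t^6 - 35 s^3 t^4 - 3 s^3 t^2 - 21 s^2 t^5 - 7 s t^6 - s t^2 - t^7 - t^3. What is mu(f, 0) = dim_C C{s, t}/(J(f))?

The Hessian of f at 0 is [[0, 0], [0, 0]] with rank 0, so corank 2. A Groebner basis of the Jacobian ideal J(f) in C{s,t} is {s^4 + s*t + 7*t^2/6, s^3*t - t^2/6, s*t^2, t^3}; counting standard monomials gives mu = 8. Corank 2; j^3 = -t^2*(s + t) has shape L^2 M (L != M), so D-series; mu = 8 gives D_8.

8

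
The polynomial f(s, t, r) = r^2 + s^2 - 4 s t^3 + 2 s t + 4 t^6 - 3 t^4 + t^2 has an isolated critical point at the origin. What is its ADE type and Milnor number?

Type A_{3}, Milnor number mu = 3.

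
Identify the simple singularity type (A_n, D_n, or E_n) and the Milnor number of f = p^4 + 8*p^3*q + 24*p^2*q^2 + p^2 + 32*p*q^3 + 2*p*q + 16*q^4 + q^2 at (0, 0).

The Hessian of f at 0 is [[2, 2], [2, 2]] with rank 1, so corank 1. A Groebner basis of the Jacobian ideal J(f) in C{p,q} is {q^3, p + q}; counting standard monomials gives mu = 3. Corank 1: A-series; mu = 3 gives A_3.

Type A_3, Milnor number mu = 3.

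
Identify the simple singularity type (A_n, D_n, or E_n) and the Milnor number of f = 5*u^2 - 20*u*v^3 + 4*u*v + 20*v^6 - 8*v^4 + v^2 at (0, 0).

The Hessian of f at 0 has rank 2. Corank 0: nondegenerate Morse point, so A_1.

Type A_{1}, Milnor number mu = 1.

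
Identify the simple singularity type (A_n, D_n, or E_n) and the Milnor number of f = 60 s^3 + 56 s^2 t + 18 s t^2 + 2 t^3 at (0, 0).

Type D_4, Milnor number mu = 4.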